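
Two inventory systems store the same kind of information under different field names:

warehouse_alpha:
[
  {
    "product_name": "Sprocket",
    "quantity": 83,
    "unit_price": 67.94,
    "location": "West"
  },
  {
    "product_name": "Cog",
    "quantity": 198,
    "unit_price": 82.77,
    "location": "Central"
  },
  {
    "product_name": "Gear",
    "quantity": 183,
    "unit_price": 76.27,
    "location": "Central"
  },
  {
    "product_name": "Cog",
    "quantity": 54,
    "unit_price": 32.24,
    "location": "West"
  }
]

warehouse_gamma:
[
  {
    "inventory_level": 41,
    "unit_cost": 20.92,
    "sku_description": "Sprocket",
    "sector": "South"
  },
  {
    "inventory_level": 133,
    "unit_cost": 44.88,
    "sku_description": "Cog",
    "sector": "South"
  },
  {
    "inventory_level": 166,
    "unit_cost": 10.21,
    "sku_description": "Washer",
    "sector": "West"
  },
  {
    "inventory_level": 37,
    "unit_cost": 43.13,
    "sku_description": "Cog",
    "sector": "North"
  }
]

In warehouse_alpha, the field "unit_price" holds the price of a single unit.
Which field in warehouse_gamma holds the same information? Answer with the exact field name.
unit_cost

In warehouse_alpha, "unit_price" holds the price of a single unit.
The fields in warehouse_gamma are: "inventory_level", "unit_cost", "sku_description", "sector".
"unit_cost" is the match: the name refers to the same concept and its values are decimal currency amounts (e.g. 20.92, 44.88).
The other fields ("inventory_level", "sku_description", "sector") hold different kinds of data.

So "unit_price" in warehouse_alpha corresponds to "unit_cost" in warehouse_gamma.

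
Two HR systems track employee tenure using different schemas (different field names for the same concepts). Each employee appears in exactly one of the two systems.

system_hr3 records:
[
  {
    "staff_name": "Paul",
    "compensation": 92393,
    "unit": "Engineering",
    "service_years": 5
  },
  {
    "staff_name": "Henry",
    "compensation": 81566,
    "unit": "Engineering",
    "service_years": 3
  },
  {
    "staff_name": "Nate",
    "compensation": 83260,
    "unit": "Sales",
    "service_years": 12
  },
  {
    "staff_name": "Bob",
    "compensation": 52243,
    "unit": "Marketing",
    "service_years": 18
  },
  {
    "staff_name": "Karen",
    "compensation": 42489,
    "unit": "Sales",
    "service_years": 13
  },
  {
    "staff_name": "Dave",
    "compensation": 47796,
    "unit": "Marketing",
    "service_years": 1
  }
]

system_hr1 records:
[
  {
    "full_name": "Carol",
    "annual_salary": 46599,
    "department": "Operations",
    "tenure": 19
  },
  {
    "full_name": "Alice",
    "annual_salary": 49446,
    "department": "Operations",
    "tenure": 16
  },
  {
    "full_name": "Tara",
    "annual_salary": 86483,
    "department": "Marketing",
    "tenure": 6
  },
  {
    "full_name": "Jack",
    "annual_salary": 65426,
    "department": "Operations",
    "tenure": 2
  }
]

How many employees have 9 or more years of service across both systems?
5

Reconcile schemas: "service_years" (system_hr3) = "tenure" (system_hr1) = years of service

From system_hr3: 3 employees with >= 9 years
From system_hr1: 2 employees with >= 9 years

Total: 3 + 2 = 5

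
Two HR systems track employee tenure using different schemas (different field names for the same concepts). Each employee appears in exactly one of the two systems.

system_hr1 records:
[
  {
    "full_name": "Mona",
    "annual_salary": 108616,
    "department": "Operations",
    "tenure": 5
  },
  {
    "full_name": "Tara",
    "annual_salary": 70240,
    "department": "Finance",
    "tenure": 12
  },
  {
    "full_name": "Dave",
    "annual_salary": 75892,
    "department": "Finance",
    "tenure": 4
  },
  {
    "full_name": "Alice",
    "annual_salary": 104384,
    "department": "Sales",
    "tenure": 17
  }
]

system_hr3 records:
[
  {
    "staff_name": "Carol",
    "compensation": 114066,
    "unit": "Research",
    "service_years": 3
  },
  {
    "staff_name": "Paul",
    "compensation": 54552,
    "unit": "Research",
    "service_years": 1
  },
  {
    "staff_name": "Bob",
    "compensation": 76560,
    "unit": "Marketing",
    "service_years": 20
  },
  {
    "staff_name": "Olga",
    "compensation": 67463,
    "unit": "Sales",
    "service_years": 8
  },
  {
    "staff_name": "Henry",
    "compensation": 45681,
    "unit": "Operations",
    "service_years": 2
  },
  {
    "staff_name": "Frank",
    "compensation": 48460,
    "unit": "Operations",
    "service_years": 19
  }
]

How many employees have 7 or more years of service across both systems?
5

Reconcile schemas: "tenure" (system_hr1) = "service_years" (system_hr3) = years of service

From system_hr1: 2 employees with >= 7 years
From system_hr3: 3 employees with >= 7 years

Total: 2 + 3 = 5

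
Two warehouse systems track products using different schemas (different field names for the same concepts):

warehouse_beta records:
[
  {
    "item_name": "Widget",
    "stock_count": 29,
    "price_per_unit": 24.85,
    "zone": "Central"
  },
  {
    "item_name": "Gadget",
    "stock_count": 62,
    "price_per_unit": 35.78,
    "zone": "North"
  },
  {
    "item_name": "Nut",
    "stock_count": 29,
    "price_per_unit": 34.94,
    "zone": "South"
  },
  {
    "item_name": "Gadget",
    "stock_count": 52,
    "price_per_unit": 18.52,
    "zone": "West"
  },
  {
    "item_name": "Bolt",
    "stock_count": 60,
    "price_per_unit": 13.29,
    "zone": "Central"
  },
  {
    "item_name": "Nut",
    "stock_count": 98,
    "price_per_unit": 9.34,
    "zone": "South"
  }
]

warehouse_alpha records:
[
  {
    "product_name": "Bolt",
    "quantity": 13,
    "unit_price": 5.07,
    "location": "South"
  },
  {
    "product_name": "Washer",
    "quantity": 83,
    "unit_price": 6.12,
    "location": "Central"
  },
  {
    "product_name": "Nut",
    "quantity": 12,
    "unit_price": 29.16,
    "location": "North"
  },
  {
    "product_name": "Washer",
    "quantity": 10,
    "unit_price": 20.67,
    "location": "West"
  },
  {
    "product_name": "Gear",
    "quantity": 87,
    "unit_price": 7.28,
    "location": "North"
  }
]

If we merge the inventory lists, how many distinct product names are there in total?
6

Schema mapping: "item_name" (warehouse_beta) = "product_name" (warehouse_alpha) = product name

Products in warehouse_beta: ['Bolt', 'Gadget', 'Nut', 'Widget']
Products in warehouse_alpha: ['Bolt', 'Gear', 'Nut', 'Washer']

Union (unique products): ['Bolt', 'Gadget', 'Gear', 'Nut', 'Washer', 'Widget']
Count: 6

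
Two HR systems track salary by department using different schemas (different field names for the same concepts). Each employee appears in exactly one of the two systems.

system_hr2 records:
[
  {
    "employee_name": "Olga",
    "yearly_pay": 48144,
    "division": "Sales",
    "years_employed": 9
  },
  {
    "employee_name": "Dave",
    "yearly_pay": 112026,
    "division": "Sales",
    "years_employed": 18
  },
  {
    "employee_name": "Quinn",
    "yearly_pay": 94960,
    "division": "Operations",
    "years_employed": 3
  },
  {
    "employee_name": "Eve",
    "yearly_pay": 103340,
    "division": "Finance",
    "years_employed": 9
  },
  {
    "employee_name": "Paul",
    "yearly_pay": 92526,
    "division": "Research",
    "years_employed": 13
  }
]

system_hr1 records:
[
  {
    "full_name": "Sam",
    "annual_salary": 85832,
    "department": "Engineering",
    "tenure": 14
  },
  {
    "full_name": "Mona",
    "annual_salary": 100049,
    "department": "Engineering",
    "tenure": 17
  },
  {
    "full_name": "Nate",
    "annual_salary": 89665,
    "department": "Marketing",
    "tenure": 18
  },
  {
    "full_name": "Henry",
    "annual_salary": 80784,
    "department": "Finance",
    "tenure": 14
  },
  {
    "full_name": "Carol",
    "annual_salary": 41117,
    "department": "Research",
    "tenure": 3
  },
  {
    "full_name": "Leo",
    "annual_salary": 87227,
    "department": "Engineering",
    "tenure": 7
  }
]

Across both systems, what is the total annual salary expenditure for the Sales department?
160170

Schema mappings:
- "division" (system_hr2) = "department" (system_hr1) = department
- "yearly_pay" (system_hr2) = "annual_salary" (system_hr1) = salary

Sales salaries from system_hr2: 160170
Sales salaries from system_hr1: 0

Total: 160170 + 0 = 160170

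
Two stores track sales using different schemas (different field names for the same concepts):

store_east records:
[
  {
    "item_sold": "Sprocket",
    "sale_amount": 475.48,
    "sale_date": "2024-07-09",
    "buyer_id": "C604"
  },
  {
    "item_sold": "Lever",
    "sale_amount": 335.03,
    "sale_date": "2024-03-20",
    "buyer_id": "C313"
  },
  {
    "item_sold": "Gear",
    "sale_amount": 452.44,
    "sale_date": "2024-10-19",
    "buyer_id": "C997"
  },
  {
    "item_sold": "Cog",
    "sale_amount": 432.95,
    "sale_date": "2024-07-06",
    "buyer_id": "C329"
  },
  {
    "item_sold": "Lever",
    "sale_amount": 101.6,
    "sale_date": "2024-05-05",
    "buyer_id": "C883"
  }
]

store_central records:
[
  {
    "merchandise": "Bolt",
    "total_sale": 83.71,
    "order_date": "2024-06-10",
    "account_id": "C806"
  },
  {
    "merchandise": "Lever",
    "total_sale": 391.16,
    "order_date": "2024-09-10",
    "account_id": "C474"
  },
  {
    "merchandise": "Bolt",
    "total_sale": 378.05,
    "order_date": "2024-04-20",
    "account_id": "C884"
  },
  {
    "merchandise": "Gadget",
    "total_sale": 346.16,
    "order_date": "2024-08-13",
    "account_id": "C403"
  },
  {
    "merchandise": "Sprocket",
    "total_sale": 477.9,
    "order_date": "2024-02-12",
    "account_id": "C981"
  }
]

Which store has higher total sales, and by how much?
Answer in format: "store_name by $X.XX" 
store_east by $120.52

Schema mapping: "sale_amount" (store_east) = "total_sale" (store_central) = sale amount

Total for store_east: 1797.50
Total for store_central: 1676.98

Difference: |1797.50 - 1676.98| = 120.52
store_east has higher sales by $120.52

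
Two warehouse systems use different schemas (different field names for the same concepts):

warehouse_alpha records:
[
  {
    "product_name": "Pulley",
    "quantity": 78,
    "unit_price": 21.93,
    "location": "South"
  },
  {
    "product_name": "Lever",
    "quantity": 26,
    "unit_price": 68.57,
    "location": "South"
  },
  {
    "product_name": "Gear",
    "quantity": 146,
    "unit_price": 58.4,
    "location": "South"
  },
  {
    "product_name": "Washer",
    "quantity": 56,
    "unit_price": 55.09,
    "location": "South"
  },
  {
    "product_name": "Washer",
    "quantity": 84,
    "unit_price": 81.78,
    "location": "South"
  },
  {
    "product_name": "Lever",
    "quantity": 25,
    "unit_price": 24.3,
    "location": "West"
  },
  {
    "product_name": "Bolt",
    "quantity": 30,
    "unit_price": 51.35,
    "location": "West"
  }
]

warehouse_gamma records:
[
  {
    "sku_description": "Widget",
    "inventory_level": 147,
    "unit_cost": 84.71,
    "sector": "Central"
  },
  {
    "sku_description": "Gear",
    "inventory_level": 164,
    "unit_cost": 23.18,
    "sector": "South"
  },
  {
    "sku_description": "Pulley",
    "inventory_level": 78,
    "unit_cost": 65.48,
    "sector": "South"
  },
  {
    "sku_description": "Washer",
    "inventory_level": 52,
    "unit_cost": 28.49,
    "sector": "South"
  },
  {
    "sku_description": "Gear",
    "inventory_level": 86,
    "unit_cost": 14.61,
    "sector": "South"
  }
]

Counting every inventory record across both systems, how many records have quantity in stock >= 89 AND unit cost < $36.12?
1

Schema mappings:
- "quantity" (warehouse_alpha) = "inventory_level" (warehouse_gamma) = quantity
- "unit_price" (warehouse_alpha) = "unit_cost" (warehouse_gamma) = unit cost

Records meeting both conditions in warehouse_alpha: 0
Records meeting both conditions in warehouse_gamma: 1

Total: 0 + 1 = 1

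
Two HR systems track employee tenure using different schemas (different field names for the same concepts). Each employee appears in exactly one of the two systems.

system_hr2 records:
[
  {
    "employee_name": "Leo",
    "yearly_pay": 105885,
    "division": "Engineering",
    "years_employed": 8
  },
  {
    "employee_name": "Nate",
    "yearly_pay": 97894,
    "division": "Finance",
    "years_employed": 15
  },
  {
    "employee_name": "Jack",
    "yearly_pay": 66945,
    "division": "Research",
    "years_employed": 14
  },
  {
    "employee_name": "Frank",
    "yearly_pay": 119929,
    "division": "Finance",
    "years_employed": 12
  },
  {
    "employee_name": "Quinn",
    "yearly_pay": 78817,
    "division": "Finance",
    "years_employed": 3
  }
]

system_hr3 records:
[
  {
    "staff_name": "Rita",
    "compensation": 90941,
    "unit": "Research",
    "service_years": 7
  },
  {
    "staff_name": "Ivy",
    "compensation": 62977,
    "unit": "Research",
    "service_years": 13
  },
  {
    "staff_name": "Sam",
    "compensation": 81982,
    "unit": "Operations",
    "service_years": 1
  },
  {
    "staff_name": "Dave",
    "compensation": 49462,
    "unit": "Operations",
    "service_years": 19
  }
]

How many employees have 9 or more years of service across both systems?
5

Reconcile schemas: "years_employed" (system_hr2) = "service_years" (system_hr3) = years of service

From system_hr2: 3 employees with >= 9 years
From system_hr3: 2 employees with >= 9 years

Total: 3 + 2 = 5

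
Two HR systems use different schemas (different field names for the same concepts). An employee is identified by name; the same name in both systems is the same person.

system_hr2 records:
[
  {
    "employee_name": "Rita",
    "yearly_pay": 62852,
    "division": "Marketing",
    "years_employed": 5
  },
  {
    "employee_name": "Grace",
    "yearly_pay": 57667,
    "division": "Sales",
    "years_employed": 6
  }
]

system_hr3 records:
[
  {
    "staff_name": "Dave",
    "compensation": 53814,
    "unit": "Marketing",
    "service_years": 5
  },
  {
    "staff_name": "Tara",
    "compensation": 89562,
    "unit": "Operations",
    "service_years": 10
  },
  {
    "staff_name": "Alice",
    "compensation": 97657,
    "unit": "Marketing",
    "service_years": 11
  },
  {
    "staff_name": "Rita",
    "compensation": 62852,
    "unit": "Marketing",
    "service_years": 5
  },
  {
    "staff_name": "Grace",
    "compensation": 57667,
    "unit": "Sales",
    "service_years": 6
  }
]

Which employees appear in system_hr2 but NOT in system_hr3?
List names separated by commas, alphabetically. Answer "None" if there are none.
None

Schema mapping: "employee_name" (system_hr2) = "staff_name" (system_hr3) = employee name

Names in system_hr2: ['Grace', 'Rita']
Names in system_hr3: ['Alice', 'Dave', 'Grace', 'Rita', 'Tara']

In system_hr2 but not system_hr3: None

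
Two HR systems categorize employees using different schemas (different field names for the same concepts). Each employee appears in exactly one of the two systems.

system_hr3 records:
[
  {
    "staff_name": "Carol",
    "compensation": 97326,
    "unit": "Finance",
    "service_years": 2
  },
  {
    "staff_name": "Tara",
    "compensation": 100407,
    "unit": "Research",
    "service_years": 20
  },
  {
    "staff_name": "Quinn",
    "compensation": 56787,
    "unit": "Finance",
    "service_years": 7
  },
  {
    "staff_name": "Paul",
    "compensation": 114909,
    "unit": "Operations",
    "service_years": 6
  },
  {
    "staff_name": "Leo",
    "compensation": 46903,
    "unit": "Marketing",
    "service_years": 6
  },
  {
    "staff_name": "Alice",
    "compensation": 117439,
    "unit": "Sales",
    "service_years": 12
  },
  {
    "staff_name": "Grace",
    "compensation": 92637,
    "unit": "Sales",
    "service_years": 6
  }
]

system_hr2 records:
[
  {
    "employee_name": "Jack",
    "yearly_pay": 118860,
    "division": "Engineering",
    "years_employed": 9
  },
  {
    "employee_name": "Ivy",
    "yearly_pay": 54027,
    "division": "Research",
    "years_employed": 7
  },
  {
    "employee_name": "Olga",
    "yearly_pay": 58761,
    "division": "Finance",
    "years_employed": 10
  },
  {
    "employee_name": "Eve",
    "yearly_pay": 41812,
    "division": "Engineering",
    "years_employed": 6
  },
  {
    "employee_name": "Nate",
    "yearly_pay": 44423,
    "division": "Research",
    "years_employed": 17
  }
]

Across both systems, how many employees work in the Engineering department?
2

Schema mapping: "unit" (system_hr3) = "division" (system_hr2) = department

Engineering employees in system_hr3: 0
Engineering employees in system_hr2: 2

Total in Engineering: 0 + 2 = 2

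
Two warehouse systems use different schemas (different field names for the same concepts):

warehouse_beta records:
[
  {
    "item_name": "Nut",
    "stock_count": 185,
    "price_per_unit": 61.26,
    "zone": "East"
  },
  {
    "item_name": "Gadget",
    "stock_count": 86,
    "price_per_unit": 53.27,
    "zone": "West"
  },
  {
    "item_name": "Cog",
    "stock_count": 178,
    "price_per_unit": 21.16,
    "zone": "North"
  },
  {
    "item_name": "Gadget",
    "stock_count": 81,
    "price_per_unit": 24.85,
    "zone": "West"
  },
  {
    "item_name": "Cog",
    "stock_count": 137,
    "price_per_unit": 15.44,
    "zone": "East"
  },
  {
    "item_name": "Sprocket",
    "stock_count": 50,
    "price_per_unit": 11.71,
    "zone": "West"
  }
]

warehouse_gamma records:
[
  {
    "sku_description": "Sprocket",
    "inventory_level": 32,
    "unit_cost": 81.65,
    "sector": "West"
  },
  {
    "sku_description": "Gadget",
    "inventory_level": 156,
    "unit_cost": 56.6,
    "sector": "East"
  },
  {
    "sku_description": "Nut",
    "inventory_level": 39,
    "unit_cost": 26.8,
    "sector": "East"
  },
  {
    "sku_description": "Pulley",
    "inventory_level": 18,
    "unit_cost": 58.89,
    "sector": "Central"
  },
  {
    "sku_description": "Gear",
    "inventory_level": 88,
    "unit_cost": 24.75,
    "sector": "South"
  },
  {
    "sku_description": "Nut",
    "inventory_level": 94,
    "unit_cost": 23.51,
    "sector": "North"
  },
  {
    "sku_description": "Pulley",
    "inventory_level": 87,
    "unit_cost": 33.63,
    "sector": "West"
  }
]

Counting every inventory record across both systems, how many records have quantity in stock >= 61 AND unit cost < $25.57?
5

Schema mappings:
- "stock_count" (warehouse_beta) = "inventory_level" (warehouse_gamma) = quantity
- "price_per_unit" (warehouse_beta) = "unit_cost" (warehouse_gamma) = unit cost

Records meeting both conditions in warehouse_beta: 3
Records meeting both conditions in warehouse_gamma: 2

Total: 3 + 2 = 5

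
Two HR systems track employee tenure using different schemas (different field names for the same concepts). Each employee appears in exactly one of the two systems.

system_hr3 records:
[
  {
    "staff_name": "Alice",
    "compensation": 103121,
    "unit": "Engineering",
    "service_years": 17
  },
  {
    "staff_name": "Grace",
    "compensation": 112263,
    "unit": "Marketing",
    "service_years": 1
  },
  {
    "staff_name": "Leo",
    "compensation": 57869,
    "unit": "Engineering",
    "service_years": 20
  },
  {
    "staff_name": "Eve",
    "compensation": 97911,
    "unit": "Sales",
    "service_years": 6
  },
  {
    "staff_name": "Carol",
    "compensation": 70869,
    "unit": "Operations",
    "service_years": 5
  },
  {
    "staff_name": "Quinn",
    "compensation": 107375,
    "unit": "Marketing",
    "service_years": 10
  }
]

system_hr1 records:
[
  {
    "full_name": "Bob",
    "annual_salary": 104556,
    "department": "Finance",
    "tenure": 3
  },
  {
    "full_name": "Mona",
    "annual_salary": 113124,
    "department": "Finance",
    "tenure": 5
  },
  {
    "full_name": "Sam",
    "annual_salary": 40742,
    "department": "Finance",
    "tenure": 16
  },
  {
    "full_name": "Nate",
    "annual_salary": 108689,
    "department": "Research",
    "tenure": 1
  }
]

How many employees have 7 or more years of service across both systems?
4

Reconcile schemas: "service_years" (system_hr3) = "tenure" (system_hr1) = years of service

From system_hr3: 3 employees with >= 7 years
From system_hr1: 1 employees with >= 7 years

Total: 3 + 1 = 4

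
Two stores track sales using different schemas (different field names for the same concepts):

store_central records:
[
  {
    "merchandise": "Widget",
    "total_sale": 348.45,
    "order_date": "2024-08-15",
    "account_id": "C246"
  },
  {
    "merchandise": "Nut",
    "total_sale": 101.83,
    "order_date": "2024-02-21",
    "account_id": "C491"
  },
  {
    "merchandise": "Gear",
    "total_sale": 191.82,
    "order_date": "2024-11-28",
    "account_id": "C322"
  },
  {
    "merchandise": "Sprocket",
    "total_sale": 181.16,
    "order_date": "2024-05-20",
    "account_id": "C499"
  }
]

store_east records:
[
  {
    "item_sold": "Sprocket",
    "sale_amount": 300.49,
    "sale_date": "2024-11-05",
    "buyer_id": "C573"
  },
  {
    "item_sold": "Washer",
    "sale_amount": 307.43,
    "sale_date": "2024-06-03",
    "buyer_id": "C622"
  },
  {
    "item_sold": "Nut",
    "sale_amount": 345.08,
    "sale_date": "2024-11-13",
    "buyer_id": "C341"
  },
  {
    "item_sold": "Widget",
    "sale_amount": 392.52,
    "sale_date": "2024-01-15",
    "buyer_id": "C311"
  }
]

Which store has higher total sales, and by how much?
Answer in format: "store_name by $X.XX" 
store_east by $522.26

Schema mapping: "total_sale" (store_central) = "sale_amount" (store_east) = sale amount

Total for store_central: 823.26
Total for store_east: 1345.52

Difference: |823.26 - 1345.52| = 522.26
store_east has higher sales by $522.26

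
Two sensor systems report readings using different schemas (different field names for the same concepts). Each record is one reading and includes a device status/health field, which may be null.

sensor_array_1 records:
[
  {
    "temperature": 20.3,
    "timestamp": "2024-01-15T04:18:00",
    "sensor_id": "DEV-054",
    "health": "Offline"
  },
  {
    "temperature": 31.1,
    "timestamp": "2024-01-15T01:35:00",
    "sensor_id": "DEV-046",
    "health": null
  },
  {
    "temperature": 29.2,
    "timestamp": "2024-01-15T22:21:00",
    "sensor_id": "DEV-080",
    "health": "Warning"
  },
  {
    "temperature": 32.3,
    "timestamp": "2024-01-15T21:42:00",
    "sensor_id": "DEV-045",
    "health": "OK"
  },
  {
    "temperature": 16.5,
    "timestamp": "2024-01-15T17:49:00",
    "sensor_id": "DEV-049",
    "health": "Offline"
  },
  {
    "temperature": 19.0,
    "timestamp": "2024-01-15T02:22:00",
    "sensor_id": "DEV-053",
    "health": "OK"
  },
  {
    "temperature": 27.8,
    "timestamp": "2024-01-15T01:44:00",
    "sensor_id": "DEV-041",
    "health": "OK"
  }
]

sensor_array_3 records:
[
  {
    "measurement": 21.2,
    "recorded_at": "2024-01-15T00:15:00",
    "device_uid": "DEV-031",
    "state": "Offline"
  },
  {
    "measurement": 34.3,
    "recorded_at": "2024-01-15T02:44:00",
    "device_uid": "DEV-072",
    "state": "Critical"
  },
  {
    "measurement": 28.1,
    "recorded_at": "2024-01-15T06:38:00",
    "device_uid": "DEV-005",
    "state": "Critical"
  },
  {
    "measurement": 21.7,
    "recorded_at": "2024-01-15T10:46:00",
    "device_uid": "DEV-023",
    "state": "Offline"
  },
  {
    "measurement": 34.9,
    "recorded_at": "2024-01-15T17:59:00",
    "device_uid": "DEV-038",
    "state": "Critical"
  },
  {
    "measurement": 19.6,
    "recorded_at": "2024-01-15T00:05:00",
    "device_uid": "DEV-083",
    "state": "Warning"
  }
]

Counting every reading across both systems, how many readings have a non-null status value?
12

Schema mapping: "health" (sensor_array_1) = "state" (sensor_array_3) = status

Non-null in sensor_array_1: 6
Non-null in sensor_array_3: 6

Total non-null: 6 + 6 = 12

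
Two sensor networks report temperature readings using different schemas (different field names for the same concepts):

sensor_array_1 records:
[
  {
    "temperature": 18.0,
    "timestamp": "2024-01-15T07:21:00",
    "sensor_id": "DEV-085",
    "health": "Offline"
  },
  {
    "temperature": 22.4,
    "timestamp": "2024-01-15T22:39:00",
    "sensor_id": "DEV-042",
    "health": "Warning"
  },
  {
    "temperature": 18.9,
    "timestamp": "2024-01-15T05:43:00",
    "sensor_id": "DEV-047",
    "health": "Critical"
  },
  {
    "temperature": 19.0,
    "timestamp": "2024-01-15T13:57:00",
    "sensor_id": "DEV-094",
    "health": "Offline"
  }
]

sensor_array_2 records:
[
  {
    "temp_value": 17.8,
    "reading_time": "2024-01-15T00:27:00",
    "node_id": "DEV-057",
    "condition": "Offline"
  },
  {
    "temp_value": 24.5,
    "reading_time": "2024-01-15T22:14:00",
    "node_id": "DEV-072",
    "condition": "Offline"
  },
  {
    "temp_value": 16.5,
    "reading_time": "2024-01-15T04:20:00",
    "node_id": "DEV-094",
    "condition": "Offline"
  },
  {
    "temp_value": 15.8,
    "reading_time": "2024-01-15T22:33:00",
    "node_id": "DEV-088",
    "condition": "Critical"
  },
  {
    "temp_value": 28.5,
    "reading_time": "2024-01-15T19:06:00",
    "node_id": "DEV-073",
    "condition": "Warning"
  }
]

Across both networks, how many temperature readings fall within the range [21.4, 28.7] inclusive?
3

Schema mapping: "temperature" (sensor_array_1) = "temp_value" (sensor_array_2) = temperature

Readings in [21.4, 28.7] from sensor_array_1: 1
Readings in [21.4, 28.7] from sensor_array_2: 2

Total count: 1 + 2 = 3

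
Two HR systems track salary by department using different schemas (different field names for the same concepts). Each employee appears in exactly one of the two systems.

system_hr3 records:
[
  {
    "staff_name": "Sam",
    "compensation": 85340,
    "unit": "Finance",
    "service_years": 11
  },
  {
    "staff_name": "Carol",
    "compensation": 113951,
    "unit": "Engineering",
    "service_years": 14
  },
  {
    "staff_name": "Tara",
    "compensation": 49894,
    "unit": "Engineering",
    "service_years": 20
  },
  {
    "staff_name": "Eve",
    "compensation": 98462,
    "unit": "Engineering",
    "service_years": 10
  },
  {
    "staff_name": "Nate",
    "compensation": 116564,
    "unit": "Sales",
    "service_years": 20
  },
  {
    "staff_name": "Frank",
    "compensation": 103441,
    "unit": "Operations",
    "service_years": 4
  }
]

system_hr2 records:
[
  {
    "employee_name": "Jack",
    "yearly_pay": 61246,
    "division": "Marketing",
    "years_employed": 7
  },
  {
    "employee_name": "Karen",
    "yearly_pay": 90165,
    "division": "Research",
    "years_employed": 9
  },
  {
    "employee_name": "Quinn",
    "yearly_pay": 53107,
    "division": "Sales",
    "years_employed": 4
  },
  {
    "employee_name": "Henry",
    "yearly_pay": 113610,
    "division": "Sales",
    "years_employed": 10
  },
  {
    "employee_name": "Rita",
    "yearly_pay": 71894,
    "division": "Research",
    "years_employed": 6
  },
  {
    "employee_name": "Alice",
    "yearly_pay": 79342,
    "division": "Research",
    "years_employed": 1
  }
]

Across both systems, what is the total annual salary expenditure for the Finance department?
85340

Schema mappings:
- "unit" (system_hr3) = "division" (system_hr2) = department
- "compensation" (system_hr3) = "yearly_pay" (system_hr2) = salary

Finance salaries from system_hr3: 85340
Finance salaries from system_hr2: 0

Total: 85340 + 0 = 85340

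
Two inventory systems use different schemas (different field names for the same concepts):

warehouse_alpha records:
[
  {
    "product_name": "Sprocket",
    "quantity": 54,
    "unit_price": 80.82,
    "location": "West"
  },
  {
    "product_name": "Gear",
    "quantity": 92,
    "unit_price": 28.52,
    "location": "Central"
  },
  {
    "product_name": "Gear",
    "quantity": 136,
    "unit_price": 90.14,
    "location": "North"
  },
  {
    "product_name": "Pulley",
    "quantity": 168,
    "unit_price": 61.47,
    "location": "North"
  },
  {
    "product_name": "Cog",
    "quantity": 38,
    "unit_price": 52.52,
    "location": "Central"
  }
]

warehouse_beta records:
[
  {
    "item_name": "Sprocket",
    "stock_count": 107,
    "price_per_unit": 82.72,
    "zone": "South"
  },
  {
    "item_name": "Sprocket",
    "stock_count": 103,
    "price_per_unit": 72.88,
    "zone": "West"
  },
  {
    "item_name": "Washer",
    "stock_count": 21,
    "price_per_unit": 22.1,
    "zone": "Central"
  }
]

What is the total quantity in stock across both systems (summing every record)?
719

To reconcile these schemas, identify the field holding the quantity in stock in each system:
1. In warehouse_alpha it is "quantity"
2. In warehouse_beta it is "stock_count"

From warehouse_alpha: 54 + 92 + 136 + 168 + 38 = 488
From warehouse_beta: 107 + 103 + 21 = 231

Total: 488 + 231 = 719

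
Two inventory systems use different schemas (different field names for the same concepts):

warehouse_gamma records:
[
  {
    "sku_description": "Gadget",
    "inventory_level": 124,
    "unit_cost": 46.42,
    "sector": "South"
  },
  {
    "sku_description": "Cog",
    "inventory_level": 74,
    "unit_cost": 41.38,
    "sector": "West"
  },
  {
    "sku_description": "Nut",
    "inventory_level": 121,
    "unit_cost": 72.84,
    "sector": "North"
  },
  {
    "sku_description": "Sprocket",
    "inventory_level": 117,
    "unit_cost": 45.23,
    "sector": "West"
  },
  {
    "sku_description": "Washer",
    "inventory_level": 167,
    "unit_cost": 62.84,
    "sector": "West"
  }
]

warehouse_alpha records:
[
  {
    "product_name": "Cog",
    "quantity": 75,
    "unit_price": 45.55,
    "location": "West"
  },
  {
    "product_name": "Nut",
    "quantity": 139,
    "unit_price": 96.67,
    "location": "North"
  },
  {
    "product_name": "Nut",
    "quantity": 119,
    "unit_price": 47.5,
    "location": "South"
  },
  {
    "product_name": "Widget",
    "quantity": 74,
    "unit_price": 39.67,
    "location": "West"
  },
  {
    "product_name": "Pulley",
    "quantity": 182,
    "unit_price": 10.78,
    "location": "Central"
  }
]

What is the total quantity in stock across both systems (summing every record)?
1192

To reconcile these schemas, identify the field holding the quantity in stock in each system:
1. In warehouse_gamma it is "inventory_level"
2. In warehouse_alpha it is "quantity"

From warehouse_gamma: 124 + 74 + 121 + 117 + 167 = 603
From warehouse_alpha: 75 + 139 + 119 + 74 + 182 = 589

Total: 603 + 589 = 1192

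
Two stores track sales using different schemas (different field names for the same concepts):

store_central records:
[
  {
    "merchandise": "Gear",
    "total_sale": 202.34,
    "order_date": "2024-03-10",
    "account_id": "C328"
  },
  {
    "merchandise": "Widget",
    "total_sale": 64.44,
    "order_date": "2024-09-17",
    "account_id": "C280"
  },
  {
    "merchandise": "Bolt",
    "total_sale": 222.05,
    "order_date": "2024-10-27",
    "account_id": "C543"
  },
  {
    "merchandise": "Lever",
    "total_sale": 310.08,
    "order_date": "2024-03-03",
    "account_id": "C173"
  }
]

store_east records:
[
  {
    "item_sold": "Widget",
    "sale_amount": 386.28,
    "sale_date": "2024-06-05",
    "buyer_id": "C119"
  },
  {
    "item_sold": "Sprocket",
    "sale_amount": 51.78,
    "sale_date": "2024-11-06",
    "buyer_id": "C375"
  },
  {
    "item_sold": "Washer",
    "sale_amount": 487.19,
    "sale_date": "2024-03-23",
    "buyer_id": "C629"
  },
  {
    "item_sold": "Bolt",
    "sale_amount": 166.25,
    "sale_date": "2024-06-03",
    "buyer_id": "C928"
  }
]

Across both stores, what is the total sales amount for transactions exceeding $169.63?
1607.94

Schema mapping: "total_sale" (store_central) = "sale_amount" (store_east) = sale amount

Sum of sales > $169.63 in store_central: 734.47
Sum of sales > $169.63 in store_east: 873.47

Total: 734.47 + 873.47 = 1607.94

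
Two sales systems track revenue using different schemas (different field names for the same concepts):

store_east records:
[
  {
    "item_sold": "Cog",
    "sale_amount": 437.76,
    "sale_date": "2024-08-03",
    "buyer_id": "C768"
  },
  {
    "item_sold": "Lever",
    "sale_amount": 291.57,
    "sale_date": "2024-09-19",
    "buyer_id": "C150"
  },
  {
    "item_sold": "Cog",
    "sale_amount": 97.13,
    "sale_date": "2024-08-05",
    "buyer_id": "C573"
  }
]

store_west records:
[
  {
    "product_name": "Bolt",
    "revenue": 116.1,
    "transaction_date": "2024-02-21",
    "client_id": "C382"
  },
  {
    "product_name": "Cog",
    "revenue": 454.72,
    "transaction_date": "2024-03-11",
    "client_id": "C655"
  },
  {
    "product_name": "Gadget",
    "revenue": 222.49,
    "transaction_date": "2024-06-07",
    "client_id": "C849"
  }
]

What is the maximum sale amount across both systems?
454.72

Reconcile: "sale_amount" (store_east) = "revenue" (store_west) = sale amount

Maximum in store_east: 437.76
Maximum in store_west: 454.72

Overall maximum: max(437.76, 454.72) = 454.72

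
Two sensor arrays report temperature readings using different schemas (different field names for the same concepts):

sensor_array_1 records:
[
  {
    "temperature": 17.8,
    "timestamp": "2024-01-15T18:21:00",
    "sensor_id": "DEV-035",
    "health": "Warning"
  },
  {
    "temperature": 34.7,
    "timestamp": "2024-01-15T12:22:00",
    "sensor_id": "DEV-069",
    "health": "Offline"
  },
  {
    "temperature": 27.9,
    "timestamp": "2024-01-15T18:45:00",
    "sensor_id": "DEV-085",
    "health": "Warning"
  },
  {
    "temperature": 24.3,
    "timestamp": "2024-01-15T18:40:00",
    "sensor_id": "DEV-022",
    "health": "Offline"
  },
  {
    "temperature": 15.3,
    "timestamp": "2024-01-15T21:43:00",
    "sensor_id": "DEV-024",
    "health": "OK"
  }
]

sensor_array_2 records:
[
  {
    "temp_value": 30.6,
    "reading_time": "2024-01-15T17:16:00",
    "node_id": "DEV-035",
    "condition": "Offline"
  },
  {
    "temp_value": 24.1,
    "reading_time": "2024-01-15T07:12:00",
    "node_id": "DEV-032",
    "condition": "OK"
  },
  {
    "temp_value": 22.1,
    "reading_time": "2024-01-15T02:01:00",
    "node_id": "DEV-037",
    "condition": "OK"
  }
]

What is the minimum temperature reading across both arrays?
15.3

Schema mapping: "temperature" (sensor_array_1) = "temp_value" (sensor_array_2) = temperature reading

Minimum in sensor_array_1: 15.3
Minimum in sensor_array_2: 22.1

Overall minimum: min(15.3, 22.1) = 15.3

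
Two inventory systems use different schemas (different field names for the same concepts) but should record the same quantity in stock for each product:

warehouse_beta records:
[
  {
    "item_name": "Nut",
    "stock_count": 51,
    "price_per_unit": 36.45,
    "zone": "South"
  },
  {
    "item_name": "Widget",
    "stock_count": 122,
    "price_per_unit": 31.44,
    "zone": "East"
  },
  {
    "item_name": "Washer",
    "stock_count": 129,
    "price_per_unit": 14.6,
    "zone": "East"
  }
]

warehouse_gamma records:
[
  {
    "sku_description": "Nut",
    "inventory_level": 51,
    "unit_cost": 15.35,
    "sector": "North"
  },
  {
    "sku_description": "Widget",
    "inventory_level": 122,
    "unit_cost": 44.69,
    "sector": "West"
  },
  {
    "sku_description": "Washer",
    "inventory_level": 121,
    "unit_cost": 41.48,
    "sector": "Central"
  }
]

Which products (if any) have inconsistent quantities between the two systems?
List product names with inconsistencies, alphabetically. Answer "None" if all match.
Washer

Schema mappings:
- "item_name" (warehouse_beta) = "sku_description" (warehouse_gamma) = product name
- "stock_count" (warehouse_beta) = "inventory_level" (warehouse_gamma) = quantity

Comparison:
  Nut: 51 vs 51 - MATCH
  Widget: 122 vs 122 - MATCH
  Washer: 129 vs 121 - MISMATCH

Products with inconsistencies: Washer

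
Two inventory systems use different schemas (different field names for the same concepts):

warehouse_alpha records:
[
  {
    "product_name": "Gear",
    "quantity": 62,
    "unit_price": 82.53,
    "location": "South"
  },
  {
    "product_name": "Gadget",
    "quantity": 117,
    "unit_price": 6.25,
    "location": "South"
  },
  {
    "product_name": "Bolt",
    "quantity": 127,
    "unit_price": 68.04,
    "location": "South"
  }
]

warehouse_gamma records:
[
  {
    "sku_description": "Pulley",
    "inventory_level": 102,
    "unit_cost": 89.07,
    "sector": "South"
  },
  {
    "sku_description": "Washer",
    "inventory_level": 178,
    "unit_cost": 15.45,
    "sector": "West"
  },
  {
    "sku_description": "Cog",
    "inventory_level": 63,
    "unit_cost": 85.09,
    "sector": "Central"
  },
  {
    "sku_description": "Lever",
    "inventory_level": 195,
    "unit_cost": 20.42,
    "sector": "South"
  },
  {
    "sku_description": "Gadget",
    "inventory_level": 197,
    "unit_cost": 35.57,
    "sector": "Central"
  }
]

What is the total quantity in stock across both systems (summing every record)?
1041

To reconcile these schemas, identify the field holding the quantity in stock in each system:
1. In warehouse_alpha it is "quantity"
2. In warehouse_gamma it is "inventory_level"

From warehouse_alpha: 62 + 117 + 127 = 306
From warehouse_gamma: 102 + 178 + 63 + 195 + 197 = 735

Total: 306 + 735 = 1041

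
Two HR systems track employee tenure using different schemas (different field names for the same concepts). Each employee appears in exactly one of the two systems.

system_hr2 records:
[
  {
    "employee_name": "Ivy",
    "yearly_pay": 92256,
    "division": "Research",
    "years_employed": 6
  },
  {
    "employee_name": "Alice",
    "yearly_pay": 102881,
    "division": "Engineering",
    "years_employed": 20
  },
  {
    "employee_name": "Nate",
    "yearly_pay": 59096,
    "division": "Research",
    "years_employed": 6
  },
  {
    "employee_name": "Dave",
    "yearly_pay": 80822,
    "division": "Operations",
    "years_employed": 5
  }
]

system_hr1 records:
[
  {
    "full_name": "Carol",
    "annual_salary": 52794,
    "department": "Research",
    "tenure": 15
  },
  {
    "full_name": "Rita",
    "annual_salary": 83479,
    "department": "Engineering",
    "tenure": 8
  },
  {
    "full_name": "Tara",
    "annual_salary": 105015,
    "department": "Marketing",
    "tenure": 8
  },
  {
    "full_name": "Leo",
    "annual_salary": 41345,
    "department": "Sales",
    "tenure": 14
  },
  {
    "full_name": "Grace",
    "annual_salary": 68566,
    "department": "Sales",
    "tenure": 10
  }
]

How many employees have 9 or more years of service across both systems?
4

Reconcile schemas: "years_employed" (system_hr2) = "tenure" (system_hr1) = years of service

From system_hr2: 1 employees with >= 9 years
From system_hr1: 3 employees with >= 9 years

Total: 1 + 3 = 4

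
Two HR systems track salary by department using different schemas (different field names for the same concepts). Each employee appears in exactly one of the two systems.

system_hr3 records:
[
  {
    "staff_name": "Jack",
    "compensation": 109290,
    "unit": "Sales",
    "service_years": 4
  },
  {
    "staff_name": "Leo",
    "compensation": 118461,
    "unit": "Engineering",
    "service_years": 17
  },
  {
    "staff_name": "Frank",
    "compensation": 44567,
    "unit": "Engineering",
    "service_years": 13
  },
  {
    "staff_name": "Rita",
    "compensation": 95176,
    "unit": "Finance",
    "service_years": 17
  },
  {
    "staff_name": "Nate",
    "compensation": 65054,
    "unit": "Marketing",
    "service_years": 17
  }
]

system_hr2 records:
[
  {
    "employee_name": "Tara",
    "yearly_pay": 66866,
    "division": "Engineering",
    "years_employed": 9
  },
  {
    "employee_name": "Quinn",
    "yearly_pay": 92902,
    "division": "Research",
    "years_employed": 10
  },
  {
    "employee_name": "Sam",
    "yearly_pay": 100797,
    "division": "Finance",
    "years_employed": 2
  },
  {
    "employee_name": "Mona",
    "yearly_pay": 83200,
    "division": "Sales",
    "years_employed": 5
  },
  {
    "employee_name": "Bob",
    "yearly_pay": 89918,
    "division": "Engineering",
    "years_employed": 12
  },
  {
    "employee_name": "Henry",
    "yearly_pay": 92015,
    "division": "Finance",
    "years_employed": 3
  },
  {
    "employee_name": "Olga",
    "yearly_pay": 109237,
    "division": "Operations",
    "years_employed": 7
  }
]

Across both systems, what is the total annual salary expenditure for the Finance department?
287988

Schema mappings:
- "unit" (system_hr3) = "division" (system_hr2) = department
- "compensation" (system_hr3) = "yearly_pay" (system_hr2) = salary

Finance salaries from system_hr3: 95176
Finance salaries from system_hr2: 192812

Total: 95176 + 192812 = 287988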